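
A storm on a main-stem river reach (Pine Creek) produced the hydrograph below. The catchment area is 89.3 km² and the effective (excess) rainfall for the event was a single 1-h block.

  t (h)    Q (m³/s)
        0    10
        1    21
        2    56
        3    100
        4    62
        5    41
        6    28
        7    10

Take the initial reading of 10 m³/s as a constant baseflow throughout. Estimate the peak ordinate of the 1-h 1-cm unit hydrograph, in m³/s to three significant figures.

U_p ≈ 90.0 m³/s

Direct runoff: 0.0, 11.0, 46.0, 90.0, 52.0, 31.0, 18.0, 0.0 m³/s; ΣQ_DR = 248.0 m³/s, peak = 90.0 m³/s.
Runoff depth d = ΣQ_DR·Δt / A = 248.0 × 3600 / (89.3 km²) = 9.998 mm.
The 1-cm UH is the DRH scaled by (10 mm)/d, so U_p = 90.0 × 10/9.998 = 90.0 m³/s.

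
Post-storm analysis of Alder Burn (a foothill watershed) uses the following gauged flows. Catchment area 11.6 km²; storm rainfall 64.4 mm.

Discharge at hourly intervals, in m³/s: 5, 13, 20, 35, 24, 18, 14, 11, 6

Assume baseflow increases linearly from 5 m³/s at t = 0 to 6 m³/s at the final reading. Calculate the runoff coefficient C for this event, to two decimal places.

ΣQ_DR = 96.50 m³/s; V = ΣQ_DR·Δt = 3.474 × 10^5 m³.
Runoff depth d = V / A = 29.95 mm.
C = d / P = 29.95 / 64.4 = 0.47.

C ≈ 0.47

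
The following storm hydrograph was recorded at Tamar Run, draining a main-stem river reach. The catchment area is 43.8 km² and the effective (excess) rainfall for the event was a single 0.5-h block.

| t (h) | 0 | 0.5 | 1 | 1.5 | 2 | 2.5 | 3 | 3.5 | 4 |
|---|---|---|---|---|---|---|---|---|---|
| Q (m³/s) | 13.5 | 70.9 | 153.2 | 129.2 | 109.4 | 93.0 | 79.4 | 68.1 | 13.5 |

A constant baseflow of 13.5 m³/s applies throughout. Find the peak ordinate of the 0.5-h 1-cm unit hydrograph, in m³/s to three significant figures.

U_p ≈ 55.8 m³/s

Direct runoff: 0.0, 57.4, 139.7, 115.7, 95.9, 79.5, 65.9, 54.6, 0.0 m³/s; ΣQ_DR = 608.7 m³/s, peak = 139.7 m³/s.
Runoff depth d = ΣQ_DR·Δt / A = 608.7 × 1800 / (43.8 km²) = 25.02 mm.
The 1-cm UH is the DRH scaled by (10 mm)/d, so U_p = 139.7 × 10/25.02 = 55.8 m³/s.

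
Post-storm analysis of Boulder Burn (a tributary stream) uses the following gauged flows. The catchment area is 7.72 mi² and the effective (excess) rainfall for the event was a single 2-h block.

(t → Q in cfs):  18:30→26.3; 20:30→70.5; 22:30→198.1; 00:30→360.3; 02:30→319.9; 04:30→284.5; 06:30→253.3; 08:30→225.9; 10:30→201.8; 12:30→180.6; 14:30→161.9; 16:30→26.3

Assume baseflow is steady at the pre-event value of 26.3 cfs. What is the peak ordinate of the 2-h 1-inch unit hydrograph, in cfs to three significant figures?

Direct runoff: 0.0, 44.2, 171.8, 334.0, 293.6, 258.2, 227.0, 199.6, 175.5, 154.3, 135.6, 0.0 cfs; ΣQ_DR = 1994 cfs, peak = 334.0 cfs.
Runoff depth d = ΣQ_DR·Δt / A = 1994 × 7200 / (7.72 mi²) = 0.8004 in.
The 1-inch UH is the DRH scaled by (1 in)/d, so U_p = 334.0 × 1/0.8004 = 417 cfs.

U_p ≈ 417 cfs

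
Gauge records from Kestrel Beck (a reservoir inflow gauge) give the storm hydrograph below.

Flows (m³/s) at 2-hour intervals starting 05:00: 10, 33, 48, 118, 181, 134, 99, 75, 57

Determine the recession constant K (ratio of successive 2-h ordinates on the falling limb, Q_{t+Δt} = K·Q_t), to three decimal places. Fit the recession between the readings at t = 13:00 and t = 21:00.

Using the recession-limb readings at t = 13:00 and t = 21:00: Q falls from 181 to 57 m³/s over 4 intervals.
K = (Q₂/Q₁)^(1/4) = (57/181)^(1/4) = 0.749.

K ≈ 0.749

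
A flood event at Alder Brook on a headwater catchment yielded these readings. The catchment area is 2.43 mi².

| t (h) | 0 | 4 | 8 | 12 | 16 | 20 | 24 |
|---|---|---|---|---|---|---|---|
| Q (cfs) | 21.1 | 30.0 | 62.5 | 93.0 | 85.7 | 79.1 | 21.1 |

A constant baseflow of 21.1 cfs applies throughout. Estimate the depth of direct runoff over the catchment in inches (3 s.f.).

d ≈ 0.624 in

Direct runoff: 0.0, 8.9, 41.4, 71.9, 64.6, 58.0, 0.0 cfs; ΣQ_DR = 244.8 cfs.
V = ΣQ_DR · Δt = 244.8 × 14400 s = 3.525 × 10^6 ft³.
Over A = 2.43 mi², depth = V / A = 0.624 in.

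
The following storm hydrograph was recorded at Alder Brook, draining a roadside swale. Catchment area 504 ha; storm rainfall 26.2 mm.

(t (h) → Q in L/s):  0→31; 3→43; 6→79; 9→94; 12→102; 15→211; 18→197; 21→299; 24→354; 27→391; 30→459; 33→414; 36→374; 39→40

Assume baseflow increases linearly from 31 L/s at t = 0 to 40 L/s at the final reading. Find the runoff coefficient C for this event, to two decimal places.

ΣQ_DR = 2591 L/s; V = ΣQ_DR·Δt = 2.798 × 10^7 L.
Runoff depth d = V / A = 5.552 mm.
C = d / P = 5.552 / 26.2 = 0.21.

C ≈ 0.21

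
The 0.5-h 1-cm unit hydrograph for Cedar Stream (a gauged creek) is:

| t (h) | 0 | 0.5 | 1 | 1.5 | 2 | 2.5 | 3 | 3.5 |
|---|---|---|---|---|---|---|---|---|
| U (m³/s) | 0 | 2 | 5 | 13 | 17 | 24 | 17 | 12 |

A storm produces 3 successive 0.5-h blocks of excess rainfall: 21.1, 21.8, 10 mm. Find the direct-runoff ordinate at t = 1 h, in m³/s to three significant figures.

Q ≈ 14.9 m³/s

By discrete convolution, Q_j = Σ (P_i / 10 mm) · U_{j−i}.
At t = 1 h (j=2): Q = (21.1/10)·5 + (21.8/10)·2 + (10/10)·0 = 14.9 m³/s.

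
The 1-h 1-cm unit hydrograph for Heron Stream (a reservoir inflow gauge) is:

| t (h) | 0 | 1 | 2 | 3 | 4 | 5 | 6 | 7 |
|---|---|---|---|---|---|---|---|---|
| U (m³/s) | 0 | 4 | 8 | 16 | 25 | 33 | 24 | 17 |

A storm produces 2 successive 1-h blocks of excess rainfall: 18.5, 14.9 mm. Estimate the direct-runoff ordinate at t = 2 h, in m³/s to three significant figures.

Q ≈ 20.8 m³/s

By discrete convolution, Q_j = Σ (P_i / 10 mm) · U_{j−i}.
At t = 2 h (j=2): Q = (18.5/10)·8 + (14.9/10)·4 = 20.8 m³/s.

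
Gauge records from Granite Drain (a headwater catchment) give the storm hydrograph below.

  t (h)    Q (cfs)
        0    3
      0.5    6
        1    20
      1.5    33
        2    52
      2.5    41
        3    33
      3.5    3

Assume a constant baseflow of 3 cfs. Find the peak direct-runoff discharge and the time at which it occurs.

Q_p = 49.0 cfs at t = 2 h

Subtracting baseflow gives direct-runoff ordinates: 0.0, 3.0, 17.0, 30.0, 49.0, 38.0, 30.0, 0.0 cfs.
The maximum is 49.0 cfs, occurring at the reading for t = 2 h.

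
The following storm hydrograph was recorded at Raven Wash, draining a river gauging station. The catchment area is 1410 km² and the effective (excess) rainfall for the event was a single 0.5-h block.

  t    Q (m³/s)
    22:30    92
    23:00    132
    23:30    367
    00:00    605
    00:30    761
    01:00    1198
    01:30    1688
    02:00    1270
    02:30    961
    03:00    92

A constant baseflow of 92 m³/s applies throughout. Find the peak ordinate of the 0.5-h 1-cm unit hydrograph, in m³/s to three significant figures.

U_p ≈ 2000 m³/s

Direct runoff: 0.0, 40.0, 275.0, 513.0, 669.0, 1106.0, 1596.0, 1178.0, 869.0, 0.0 m³/s; ΣQ_DR = 6246 m³/s, peak = 1596.0 m³/s.
Runoff depth d = ΣQ_DR·Δt / A = 6246 × 1800 / (1410 km²) = 7.974 mm.
The 1-cm UH is the DRH scaled by (10 mm)/d, so U_p = 1596.0 × 10/7.974 = 2000 m³/s.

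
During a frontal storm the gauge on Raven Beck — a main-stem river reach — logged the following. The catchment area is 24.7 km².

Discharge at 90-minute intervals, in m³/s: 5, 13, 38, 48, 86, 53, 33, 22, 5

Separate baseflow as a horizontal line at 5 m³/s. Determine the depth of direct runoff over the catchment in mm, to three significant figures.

d ≈ 56.4 mm

Direct runoff: 0.0, 8.0, 33.0, 43.0, 81.0, 48.0, 28.0, 17.0, 0.0 m³/s; ΣQ_DR = 258.0 m³/s.
V = ΣQ_DR · Δt = 258.0 × 5400 s = 1.393 × 10^6 m³.
Over A = 24.7 km², depth = V / A = 56.4 mm.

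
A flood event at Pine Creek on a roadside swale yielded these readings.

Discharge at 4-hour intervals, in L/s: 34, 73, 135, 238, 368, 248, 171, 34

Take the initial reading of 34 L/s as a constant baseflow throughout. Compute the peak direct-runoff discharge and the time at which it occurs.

Subtracting baseflow gives direct-runoff ordinates: 0.0, 39.0, 101.0, 204.0, 334.0, 214.0, 137.0, 0.0 L/s.
The maximum is 334.0 L/s, occurring at the reading for t = 16 h.

Q_p = 334.0 L/s at t = 16 h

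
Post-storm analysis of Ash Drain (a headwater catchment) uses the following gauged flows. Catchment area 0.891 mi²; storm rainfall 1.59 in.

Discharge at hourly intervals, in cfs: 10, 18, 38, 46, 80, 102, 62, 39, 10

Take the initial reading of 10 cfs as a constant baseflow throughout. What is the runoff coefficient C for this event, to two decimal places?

C ≈ 0.34

ΣQ_DR = 315.0 cfs; V = ΣQ_DR·Δt = 1.134 × 10^6 ft³.
Runoff depth d = V / A = 0.5478 in.
C = d / P = 0.5478 / 1.59 = 0.34.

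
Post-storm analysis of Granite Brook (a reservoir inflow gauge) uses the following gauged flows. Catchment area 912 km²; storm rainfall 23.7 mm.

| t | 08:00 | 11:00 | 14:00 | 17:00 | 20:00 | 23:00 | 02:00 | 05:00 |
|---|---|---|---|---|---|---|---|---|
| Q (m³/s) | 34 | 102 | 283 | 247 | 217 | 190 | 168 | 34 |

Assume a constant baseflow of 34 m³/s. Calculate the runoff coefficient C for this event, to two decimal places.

C ≈ 0.50

ΣQ_DR = 1003 m³/s; V = ΣQ_DR·Δt = 1.083 × 10^7 m³.
Runoff depth d = V / A = 11.88 mm.
C = d / P = 11.88 / 23.7 = 0.50.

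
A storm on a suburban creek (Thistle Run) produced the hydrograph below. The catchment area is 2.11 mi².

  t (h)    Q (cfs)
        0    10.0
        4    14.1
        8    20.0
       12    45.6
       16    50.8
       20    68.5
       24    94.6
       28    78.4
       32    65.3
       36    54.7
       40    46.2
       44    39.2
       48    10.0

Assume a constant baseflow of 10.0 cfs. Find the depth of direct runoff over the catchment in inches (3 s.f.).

Direct runoff: 0.0, 4.1, 10.0, 35.6, 40.8, 58.5, 84.6, 68.4, 55.3, 44.7, 36.2, 29.2, 0.0 cfs; ΣQ_DR = 467.4 cfs.
V = ΣQ_DR · Δt = 467.4 × 14400 s = 6.731 × 10^6 ft³.
Over A = 2.11 mi², depth = V / A = 1.37 in.

d ≈ 1.37 in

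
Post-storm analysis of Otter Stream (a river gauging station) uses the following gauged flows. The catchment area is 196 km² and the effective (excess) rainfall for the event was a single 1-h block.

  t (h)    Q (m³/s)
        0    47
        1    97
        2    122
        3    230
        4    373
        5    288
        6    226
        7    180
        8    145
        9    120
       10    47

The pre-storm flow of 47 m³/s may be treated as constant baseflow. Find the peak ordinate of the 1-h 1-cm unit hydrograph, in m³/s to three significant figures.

Direct runoff: 0.0, 50.0, 75.0, 183.0, 326.0, 241.0, 179.0, 133.0, 98.0, 73.0, 0.0 m³/s; ΣQ_DR = 1358 m³/s, peak = 326.0 m³/s.
Runoff depth d = ΣQ_DR·Δt / A = 1358 × 3600 / (196 km²) = 24.94 mm.
The 1-cm UH is the DRH scaled by (10 mm)/d, so U_p = 326.0 × 10/24.94 = 131 m³/s.

U_p ≈ 131 m³/s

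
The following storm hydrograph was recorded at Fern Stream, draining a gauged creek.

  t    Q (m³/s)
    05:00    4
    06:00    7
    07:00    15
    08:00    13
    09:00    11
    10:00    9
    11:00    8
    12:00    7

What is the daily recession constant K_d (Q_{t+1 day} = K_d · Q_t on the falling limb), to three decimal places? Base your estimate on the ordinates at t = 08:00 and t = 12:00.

Between t = 08:00 and t = 12:00 the flow falls from 13 to 7 m³/s over 4×1 h = 4 h.
Per-interval ratio K = (7/13)^(1/4) = 0.8566; K_d = K^(24/1) = 0.024.

K_d ≈ 0.024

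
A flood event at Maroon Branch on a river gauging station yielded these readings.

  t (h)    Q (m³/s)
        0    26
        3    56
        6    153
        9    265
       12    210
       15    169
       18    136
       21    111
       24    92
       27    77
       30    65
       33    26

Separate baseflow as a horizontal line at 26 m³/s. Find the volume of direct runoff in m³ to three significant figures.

V ≈ 1.16 × 10^7 m³

Direct-runoff ordinates (Q − Q_b): 0.0, 30.0, 127.0, 239.0, 184.0, 143.0, 110.0, 85.0, 66.0, 51.0, 39.0, 0.0 m³/s.
ΣQ_DR = 1074 m³/s.
With Δt = 3 h = 10800 s, V = ΣQ_DR · Δt = 1074 × 10800 = 1.16 × 10^7 m³.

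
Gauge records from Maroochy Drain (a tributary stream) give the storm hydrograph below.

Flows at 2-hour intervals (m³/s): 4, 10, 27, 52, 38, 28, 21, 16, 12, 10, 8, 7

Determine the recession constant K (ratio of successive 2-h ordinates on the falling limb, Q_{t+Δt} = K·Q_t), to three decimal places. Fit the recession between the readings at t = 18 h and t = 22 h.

Using the recession-limb readings at t = 18 h and t = 22 h: Q falls from 10 to 7 m³/s over 2 intervals.
K = (Q₂/Q₁)^(1/2) = (7/10)^(1/2) = 0.837.

K ≈ 0.837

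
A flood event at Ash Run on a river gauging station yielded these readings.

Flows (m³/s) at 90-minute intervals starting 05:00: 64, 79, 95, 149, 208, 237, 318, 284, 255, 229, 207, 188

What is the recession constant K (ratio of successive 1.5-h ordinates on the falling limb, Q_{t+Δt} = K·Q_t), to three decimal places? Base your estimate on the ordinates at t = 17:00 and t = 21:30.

K ≈ 0.903

Using the recession-limb readings at t = 17:00 and t = 21:30: Q falls from 255 to 188 m³/s over 3 intervals.
K = (Q₂/Q₁)^(1/3) = (188/255)^(1/3) = 0.903.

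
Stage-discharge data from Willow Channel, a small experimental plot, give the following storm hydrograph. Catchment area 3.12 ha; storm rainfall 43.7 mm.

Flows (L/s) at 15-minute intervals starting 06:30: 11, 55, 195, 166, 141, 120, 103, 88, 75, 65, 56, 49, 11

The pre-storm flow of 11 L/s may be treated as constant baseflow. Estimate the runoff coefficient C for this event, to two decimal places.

ΣQ_DR = 992.0 L/s; V = ΣQ_DR·Δt = 8.928 × 10^5 L.
Runoff depth d = V / A = 28.62 mm.
C = d / P = 28.62 / 43.7 = 0.65.

C ≈ 0.65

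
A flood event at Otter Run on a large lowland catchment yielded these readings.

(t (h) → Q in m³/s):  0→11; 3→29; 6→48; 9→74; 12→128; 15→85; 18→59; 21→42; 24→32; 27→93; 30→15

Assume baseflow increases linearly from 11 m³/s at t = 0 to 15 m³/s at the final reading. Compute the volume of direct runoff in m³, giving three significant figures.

V ≈ 5.11 × 10^6 m³

Direct-runoff ordinates (Q − Q_b): 0.00, 17.60, 36.20, 61.80, 115.40, 72.00, 45.60, 28.20, 17.80, 78.40, 0.00 m³/s.
ΣQ_DR = 473.0 m³/s.
With Δt = 3 h = 10800 s, V = ΣQ_DR · Δt = 473.0 × 10800 = 5.11 × 10^6 m³.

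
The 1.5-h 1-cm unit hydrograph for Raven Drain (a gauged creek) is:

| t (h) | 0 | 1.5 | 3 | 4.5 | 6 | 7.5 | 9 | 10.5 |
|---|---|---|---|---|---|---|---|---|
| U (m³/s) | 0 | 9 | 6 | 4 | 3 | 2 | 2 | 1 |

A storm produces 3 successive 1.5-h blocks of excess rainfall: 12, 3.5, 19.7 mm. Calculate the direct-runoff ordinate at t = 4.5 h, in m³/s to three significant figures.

Q ≈ 24.6 m³/s

By discrete convolution, Q_j = Σ (P_i / 10 mm) · U_{j−i}.
At t = 4.5 h (j=3): Q = (12/10)·4 + (3.5/10)·6 + (19.7/10)·9 = 24.6 m³/s.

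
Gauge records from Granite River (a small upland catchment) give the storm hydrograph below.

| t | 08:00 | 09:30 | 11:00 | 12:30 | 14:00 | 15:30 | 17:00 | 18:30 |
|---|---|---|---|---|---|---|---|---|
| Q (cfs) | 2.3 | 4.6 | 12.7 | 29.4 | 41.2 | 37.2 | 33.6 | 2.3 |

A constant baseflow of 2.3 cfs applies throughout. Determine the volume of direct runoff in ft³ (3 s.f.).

V ≈ 7.82 × 10^5 ft³

Direct-runoff ordinates (Q − Q_b): 0.0, 2.3, 10.4, 27.1, 38.9, 34.9, 31.3, 0.0 cfs.
ΣQ_DR = 144.9 cfs.
With Δt = 1.5 h = 5400 s, V = ΣQ_DR · Δt = 144.9 × 5400 = 7.82 × 10^5 ft³.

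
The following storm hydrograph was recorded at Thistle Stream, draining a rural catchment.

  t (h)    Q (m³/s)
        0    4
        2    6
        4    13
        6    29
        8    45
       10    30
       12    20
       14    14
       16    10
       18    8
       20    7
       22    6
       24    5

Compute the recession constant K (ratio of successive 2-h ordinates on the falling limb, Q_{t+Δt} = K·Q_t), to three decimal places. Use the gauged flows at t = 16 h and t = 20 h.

Using the recession-limb readings at t = 16 h and t = 20 h: Q falls from 10 to 7 m³/s over 2 intervals.
K = (Q₂/Q₁)^(1/2) = (7/10)^(1/2) = 0.837.

K ≈ 0.837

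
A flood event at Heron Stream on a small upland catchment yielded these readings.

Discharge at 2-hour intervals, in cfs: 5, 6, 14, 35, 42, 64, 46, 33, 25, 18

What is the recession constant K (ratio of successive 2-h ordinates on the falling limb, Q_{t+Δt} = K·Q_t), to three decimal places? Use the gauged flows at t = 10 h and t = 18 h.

Using the recession-limb readings at t = 10 h and t = 18 h: Q falls from 64 to 18 cfs over 4 intervals.
K = (Q₂/Q₁)^(1/4) = (18/64)^(1/4) = 0.728.

K ≈ 0.728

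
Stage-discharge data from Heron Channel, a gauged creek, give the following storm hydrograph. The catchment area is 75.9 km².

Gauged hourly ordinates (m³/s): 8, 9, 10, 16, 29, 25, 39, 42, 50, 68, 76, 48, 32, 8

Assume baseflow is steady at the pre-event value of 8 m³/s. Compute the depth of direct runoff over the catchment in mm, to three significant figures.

Direct runoff: 0.0, 1.0, 2.0, 8.0, 21.0, 17.0, 31.0, 34.0, 42.0, 60.0, 68.0, 40.0, 24.0, 0.0 m³/s; ΣQ_DR = 348.0 m³/s.
V = ΣQ_DR · Δt = 348.0 × 3600 s = 1.253 × 10^6 m³.
Over A = 75.9 km², depth = V / A = 16.5 mm.

d ≈ 16.5 mm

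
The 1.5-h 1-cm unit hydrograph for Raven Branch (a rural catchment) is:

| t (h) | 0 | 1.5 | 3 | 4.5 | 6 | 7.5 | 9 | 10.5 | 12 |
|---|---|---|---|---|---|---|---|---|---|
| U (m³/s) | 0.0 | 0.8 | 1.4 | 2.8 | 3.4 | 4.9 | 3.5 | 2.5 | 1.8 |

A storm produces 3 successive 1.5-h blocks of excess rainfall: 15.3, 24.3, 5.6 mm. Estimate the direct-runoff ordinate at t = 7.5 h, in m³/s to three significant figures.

By discrete convolution, Q_j = Σ (P_i / 10 mm) · U_{j−i}.
At t = 7.5 h (j=5): Q = (15.3/10)·4.9 + (24.3/10)·3.4 + (5.6/10)·2.8 = 17.3 m³/s.

Q ≈ 17.3 m³/s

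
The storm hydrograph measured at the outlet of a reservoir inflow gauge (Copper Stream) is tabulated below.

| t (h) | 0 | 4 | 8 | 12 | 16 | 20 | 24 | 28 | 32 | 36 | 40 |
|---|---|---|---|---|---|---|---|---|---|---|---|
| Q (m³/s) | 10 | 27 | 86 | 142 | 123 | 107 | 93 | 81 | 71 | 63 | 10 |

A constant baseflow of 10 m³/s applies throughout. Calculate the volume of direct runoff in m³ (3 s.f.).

V ≈ 1.01 × 10^7 m³

Direct-runoff ordinates (Q − Q_b): 0.0, 17.0, 76.0, 132.0, 113.0, 97.0, 83.0, 71.0, 61.0, 53.0, 0.0 m³/s.
ΣQ_DR = 703.0 m³/s.
With Δt = 4 h = 14400 s, V = ΣQ_DR · Δt = 703.0 × 14400 = 1.01 × 10^7 m³.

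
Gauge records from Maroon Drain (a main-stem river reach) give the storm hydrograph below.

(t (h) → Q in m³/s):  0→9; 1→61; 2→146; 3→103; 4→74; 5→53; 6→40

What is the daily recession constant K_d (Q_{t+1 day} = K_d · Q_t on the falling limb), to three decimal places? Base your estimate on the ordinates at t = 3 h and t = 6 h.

Between t = 3 h and t = 6 h the flow falls from 103 to 40 m³/s over 3×1 h = 3 h.
Per-interval ratio K = (40/103)^(1/3) = 0.7296; K_d = K^(24/1) = 0.001.

K_d ≈ 0.001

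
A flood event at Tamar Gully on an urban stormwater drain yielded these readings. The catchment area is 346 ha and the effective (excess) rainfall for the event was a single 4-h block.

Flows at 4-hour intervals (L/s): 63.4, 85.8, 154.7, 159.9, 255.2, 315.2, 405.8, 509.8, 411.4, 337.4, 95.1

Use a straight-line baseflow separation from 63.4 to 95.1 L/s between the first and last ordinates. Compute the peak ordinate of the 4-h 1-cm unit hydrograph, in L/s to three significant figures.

Direct runoff: 0.00, 19.23, 84.96, 86.99, 179.12, 235.95, 323.38, 424.21, 322.64, 245.47, 0.00 L/s; ΣQ_DR = 1922 L/s, peak = 424.21 L/s.
Runoff depth d = ΣQ_DR·Δt / A = 1922 × 14400 / (346 ha) = 7.999 mm.
The 1-cm UH is the DRH scaled by (10 mm)/d, so U_p = 424.21 × 10/7.999 = 530 L/s.

U_p ≈ 530 L/s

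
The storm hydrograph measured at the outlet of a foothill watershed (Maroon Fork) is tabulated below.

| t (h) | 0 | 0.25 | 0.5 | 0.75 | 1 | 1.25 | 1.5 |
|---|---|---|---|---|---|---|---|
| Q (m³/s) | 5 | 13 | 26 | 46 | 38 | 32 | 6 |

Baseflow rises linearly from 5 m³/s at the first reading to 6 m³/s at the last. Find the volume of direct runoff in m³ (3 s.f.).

Direct-runoff ordinates (Q − Q_b): 0.00, 7.83, 20.67, 40.50, 32.33, 26.17, 0.00 m³/s.
ΣQ_DR = 127.5 m³/s.
With Δt = 0.25 h = 900 s, V = ΣQ_DR · Δt = 127.5 × 900 = 1.15 × 10^5 m³.

V ≈ 1.15 × 10^5 m³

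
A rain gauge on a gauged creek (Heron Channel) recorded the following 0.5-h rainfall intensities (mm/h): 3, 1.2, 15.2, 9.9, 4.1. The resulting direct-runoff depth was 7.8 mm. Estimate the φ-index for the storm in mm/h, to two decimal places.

φ ≈ 4.75 mm/h

Only the 2 blocks with intensity above φ contribute runoff: 15.2, 9.9 mm/h.
Σ(I−φ)·Δt = d  ⇒  (15.2+9.9 − 2φ)·0.5 = 7.8
φ = (25.10 − 7.8/0.5) / 2 = 4.75 mm/h.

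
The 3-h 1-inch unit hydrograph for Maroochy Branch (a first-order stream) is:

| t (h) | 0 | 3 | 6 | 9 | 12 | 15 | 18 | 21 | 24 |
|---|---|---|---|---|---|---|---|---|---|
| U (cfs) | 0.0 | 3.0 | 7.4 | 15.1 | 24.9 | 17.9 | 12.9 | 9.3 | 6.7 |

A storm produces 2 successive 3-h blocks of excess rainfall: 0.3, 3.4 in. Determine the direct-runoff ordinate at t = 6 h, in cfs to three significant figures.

Q ≈ 12.4 cfs

By discrete convolution, Q_j = Σ (P_i / 1 in) · U_{j−i}.
At t = 6 h (j=2): Q = (0.3/1)·7.4 + (3.4/1)·3.0 = 12.4 cfs.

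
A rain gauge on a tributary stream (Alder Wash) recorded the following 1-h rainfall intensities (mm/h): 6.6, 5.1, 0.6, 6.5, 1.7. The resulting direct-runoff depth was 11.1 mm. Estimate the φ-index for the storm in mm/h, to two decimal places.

Only the 3 blocks with intensity above φ contribute runoff: 6.6, 5.1, 6.5 mm/h.
Σ(I−φ)·Δt = d  ⇒  (6.6+5.1+6.5 − 3φ)·1 = 11.1
φ = (18.20 − 11.1/1) / 3 = 2.37 mm/h.

φ ≈ 2.37 mm/h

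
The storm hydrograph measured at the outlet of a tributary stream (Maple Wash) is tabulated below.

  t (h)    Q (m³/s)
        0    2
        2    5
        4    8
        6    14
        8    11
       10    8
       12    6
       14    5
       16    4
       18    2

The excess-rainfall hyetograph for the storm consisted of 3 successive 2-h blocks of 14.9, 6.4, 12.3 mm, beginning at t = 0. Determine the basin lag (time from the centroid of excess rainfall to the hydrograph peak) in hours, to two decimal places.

Centroid of excess rainfall: t_c = Σ P_i·t̄_i / ΣP_i = 2.8452 h (block centres at 1, 3, 5 h).
Hydrograph peak occurs at t = 6 h, so basin lag t_L = 6 − 2.8452 = 3.15 h.

t_L ≈ 3.15 h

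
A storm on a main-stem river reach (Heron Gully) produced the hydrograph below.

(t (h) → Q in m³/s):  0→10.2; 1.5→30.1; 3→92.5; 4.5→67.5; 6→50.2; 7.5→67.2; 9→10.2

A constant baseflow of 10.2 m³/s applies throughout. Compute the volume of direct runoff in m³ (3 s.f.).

Direct-runoff ordinates (Q − Q_b): 0.0, 19.9, 82.3, 57.3, 40.0, 57.0, 0.0 m³/s.
ΣQ_DR = 256.5 m³/s.
With Δt = 1.5 h = 5400 s, V = ΣQ_DR · Δt = 256.5 × 5400 = 1.39 × 10^6 m³.

V ≈ 1.39 × 10^6 m³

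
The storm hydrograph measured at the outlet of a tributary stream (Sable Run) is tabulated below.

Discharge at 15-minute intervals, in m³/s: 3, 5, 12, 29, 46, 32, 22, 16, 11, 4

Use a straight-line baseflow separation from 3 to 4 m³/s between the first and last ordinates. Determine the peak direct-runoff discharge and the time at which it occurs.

Subtracting baseflow gives direct-runoff ordinates: 0.00, 1.89, 8.78, 25.67, 42.56, 28.44, 18.33, 12.22, 7.11, 0.00 m³/s.
The maximum is 42.56 m³/s, occurring at the reading for t = 1 h.

Q_p = 42.56 m³/s at t = 1 h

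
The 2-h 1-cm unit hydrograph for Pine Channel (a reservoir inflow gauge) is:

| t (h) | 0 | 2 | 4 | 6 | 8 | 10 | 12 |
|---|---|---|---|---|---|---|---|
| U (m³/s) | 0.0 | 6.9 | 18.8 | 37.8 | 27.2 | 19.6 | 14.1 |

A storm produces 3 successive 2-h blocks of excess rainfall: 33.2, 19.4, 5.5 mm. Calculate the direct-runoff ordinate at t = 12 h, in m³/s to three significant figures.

Q ≈ 99.8 m³/s

By discrete convolution, Q_j = Σ (P_i / 10 mm) · U_{j−i}.
At t = 12 h (j=6): Q = (33.2/10)·14.1 + (19.4/10)·19.6 + (5.5/10)·27.2 = 99.8 m³/s.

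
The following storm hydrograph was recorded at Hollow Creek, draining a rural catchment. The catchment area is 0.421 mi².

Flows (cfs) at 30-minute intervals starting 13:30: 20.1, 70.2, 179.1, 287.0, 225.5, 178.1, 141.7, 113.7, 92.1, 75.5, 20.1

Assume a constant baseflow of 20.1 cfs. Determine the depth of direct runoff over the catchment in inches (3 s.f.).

d ≈ 2.18 in

Direct runoff: 0.0, 50.1, 159.0, 266.9, 205.4, 158.0, 121.6, 93.6, 72.0, 55.4, 0.0 cfs; ΣQ_DR = 1182 cfs.
V = ΣQ_DR · Δt = 1182 × 1800 s = 2.128 × 10^6 ft³.
Over A = 0.421 mi², depth = V / A = 2.18 in.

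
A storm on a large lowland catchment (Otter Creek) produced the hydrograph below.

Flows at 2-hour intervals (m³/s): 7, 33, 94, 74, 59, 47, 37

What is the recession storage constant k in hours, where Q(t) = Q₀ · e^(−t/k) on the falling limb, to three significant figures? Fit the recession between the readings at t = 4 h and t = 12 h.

On the falling limb, Q drops from 94 to 37 m³/s between t = 4 h and t = 12 h (Δt = 8 h).
k = −Δt / ln(Q₂/Q₁) = −8 / ln(37/94) = 8.58 h.

k ≈ 8.58 h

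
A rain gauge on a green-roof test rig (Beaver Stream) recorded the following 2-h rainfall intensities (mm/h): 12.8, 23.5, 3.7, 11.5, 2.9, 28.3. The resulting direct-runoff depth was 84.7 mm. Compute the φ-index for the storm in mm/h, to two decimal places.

φ ≈ 8.44 mm/h

Only the 4 blocks with intensity above φ contribute runoff: 12.8, 23.5, 11.5, 28.3 mm/h.
Σ(I−φ)·Δt = d  ⇒  (12.8+23.5+11.5+28.3 − 4φ)·2 = 84.7
φ = (76.10 − 84.7/2) / 4 = 8.44 mm/h.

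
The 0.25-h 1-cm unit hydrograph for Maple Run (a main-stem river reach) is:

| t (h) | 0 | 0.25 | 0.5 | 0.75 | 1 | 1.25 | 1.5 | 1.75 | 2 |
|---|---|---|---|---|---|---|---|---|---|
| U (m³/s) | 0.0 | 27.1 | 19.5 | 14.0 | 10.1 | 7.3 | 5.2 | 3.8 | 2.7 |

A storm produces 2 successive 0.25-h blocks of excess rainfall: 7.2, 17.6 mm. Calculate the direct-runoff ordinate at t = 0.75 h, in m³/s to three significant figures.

Q ≈ 44.4 m³/s

By discrete convolution, Q_j = Σ (P_i / 10 mm) · U_{j−i}.
At t = 0.75 h (j=3): Q = (7.2/10)·14.0 + (17.6/10)·19.5 = 44.4 m³/s.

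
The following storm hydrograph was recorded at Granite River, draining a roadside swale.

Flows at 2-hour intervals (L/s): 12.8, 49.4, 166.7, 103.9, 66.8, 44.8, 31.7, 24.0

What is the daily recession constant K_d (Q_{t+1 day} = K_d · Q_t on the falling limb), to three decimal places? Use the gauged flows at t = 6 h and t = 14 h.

K_d ≈ 0.012

Between t = 6 h and t = 14 h the flow falls from 103.9 to 24.0 L/s over 4×2 h = 8 h.
Per-interval ratio K = (24.0/103.9)^(1/4) = 0.6933; K_d = K^(24/2) = 0.012.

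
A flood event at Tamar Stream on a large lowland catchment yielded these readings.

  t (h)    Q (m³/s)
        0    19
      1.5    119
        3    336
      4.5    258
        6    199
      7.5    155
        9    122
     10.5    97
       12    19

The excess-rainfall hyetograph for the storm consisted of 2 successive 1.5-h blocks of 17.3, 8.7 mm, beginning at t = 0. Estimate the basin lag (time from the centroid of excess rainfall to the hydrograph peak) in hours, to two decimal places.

Centroid of excess rainfall: t_c = Σ P_i·t̄_i / ΣP_i = 1.2519 h (block centres at 0.75, 2.25 h).
Hydrograph peak occurs at t = 3 h, so basin lag t_L = 3 − 1.2519 = 1.75 h.

t_L ≈ 1.75 h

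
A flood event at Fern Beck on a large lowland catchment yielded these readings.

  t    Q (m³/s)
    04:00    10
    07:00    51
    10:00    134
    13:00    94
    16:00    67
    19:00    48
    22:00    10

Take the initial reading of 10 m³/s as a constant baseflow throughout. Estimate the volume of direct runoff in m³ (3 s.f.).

Direct-runoff ordinates (Q − Q_b): 0.0, 41.0, 124.0, 84.0, 57.0, 38.0, 0.0 m³/s.
ΣQ_DR = 344.0 m³/s.
With Δt = 3 h = 10800 s, V = ΣQ_DR · Δt = 344.0 × 10800 = 3.72 × 10^6 m³.

V ≈ 3.72 × 10^6 m³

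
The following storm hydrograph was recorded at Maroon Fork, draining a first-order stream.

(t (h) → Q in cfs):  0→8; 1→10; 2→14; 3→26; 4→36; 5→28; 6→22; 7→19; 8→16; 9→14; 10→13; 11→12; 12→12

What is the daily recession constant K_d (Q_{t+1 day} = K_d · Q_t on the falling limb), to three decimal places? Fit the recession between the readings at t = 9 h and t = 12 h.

K_d ≈ 0.291

Between t = 9 h and t = 12 h the flow falls from 14 to 12 cfs over 3×1 h = 3 h.
Per-interval ratio K = (12/14)^(1/3) = 0.9499; K_d = K^(24/1) = 0.291.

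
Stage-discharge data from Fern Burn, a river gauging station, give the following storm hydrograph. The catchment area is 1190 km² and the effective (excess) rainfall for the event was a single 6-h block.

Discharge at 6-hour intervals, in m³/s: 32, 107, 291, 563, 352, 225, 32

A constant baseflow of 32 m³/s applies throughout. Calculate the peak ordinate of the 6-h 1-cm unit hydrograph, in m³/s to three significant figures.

U_p ≈ 212 m³/s

Direct runoff: 0.0, 75.0, 259.0, 531.0, 320.0, 193.0, 0.0 m³/s; ΣQ_DR = 1378 m³/s, peak = 531.0 m³/s.
Runoff depth d = ΣQ_DR·Δt / A = 1378 × 21600 / (1190 km²) = 25.01 mm.
The 1-cm UH is the DRH scaled by (10 mm)/d, so U_p = 531.0 × 10/25.01 = 212 m³/s.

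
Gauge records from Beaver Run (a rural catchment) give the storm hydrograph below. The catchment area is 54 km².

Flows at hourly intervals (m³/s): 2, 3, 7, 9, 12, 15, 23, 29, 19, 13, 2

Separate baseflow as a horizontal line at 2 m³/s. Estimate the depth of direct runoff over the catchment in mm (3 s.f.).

Direct runoff: 0.0, 1.0, 5.0, 7.0, 10.0, 13.0, 21.0, 27.0, 17.0, 11.0, 0.0 m³/s; ΣQ_DR = 112.0 m³/s.
V = ΣQ_DR · Δt = 112.0 × 3600 s = 4.032 × 10^5 m³.
Over A = 54 km², depth = V / A = 7.47 mm.

d ≈ 7.47 mm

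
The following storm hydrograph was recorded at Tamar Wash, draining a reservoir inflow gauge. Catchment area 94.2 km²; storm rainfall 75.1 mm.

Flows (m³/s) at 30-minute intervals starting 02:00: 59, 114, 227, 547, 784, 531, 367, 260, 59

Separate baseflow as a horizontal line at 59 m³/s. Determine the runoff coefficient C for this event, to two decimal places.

ΣQ_DR = 2417 m³/s; V = ΣQ_DR·Δt = 4.351 × 10^6 m³.
Runoff depth d = V / A = 46.18 mm.
C = d / P = 46.18 / 75.1 = 0.61.

C ≈ 0.61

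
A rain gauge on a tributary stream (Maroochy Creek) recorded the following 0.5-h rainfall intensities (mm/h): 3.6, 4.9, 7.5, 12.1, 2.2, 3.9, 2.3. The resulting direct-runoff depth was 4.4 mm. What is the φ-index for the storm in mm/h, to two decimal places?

φ ≈ 5.40 mm/h

Only the 2 blocks with intensity above φ contribute runoff: 7.5, 12.1 mm/h.
Σ(I−φ)·Δt = d  ⇒  (7.5+12.1 − 2φ)·0.5 = 4.4
φ = (19.60 − 4.4/0.5) / 2 = 5.40 mm/h.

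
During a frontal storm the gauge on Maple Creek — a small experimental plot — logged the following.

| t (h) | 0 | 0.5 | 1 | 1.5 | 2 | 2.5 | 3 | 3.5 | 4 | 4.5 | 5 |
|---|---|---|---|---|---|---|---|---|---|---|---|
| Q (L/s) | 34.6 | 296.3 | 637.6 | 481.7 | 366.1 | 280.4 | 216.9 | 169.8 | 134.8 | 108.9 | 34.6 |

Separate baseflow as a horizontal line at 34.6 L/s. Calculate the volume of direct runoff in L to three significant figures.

V ≈ 4.29 × 10^6 L

Direct-runoff ordinates (Q − Q_b): 0.0, 261.7, 603.0, 447.1, 331.5, 245.8, 182.3, 135.2, 100.2, 74.3, 0.0 L/s.
ΣQ_DR = 2381 L/s.
With Δt = 0.5 h = 1800 s, V = ΣQ_DR · Δt = 2381 × 1800 = 4.29 × 10^6 L.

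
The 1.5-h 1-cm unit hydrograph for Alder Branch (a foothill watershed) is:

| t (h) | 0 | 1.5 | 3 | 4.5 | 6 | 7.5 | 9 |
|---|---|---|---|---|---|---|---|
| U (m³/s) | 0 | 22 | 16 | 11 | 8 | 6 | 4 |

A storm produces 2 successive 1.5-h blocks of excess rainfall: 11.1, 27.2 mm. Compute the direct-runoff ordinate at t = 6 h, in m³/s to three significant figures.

By discrete convolution, Q_j = Σ (P_i / 10 mm) · U_{j−i}.
At t = 6 h (j=4): Q = (11.1/10)·8 + (27.2/10)·11 = 38.8 m³/s.

Q ≈ 38.8 m³/s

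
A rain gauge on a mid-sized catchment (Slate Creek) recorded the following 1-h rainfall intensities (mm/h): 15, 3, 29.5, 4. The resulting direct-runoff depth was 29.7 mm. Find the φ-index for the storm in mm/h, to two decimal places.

φ ≈ 7.40 mm/h

Only the 2 blocks with intensity above φ contribute runoff: 15, 29.5 mm/h.
Σ(I−φ)·Δt = d  ⇒  (15+29.5 − 2φ)·1 = 29.7
φ = (44.50 − 29.7/1) / 2 = 7.40 mm/h.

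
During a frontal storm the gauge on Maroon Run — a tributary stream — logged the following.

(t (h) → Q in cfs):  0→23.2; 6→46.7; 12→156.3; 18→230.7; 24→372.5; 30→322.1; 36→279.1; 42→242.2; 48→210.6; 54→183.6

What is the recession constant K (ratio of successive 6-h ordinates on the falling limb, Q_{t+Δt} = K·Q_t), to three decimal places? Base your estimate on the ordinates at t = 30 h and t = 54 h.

K ≈ 0.869

Using the recession-limb readings at t = 30 h and t = 54 h: Q falls from 322.1 to 183.6 cfs over 4 intervals.
K = (Q₂/Q₁)^(1/4) = (183.6/322.1)^(1/4) = 0.869.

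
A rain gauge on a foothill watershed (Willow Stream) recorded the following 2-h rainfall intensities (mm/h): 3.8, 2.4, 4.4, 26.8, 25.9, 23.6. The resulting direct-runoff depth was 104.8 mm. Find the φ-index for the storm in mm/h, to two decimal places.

Only the 3 blocks with intensity above φ contribute runoff: 26.8, 25.9, 23.6 mm/h.
Σ(I−φ)·Δt = d  ⇒  (26.8+25.9+23.6 − 3φ)·2 = 104.8
φ = (76.30 − 104.8/2) / 3 = 7.97 mm/h.

φ ≈ 7.97 mm/h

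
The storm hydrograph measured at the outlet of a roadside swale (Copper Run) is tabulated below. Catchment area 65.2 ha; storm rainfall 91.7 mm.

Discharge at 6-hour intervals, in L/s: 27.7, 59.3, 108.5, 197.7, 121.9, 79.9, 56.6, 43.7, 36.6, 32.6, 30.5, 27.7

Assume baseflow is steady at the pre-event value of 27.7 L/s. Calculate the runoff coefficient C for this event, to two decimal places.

C ≈ 0.18

ΣQ_DR = 490.3 L/s; V = ΣQ_DR·Δt = 1.059 × 10^7 L.
Runoff depth d = V / A = 16.24 mm.
C = d / P = 16.24 / 91.7 = 0.18.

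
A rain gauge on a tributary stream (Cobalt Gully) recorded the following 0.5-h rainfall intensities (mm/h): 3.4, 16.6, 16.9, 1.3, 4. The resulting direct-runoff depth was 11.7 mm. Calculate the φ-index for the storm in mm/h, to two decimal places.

Only the 2 blocks with intensity above φ contribute runoff: 16.6, 16.9 mm/h.
Σ(I−φ)·Δt = d  ⇒  (16.6+16.9 − 2φ)·0.5 = 11.7
φ = (33.50 − 11.7/0.5) / 2 = 5.05 mm/h.

φ ≈ 5.05 mm/h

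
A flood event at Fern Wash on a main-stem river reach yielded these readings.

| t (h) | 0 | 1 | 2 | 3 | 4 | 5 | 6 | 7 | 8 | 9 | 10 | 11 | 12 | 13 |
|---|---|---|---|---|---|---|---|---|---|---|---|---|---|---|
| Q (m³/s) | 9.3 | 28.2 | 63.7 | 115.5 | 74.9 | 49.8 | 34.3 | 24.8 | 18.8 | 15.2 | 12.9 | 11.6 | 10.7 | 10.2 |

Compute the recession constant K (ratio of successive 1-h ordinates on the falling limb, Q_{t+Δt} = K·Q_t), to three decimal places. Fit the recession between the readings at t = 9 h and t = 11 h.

Using the recession-limb readings at t = 9 h and t = 11 h: Q falls from 15.2 to 11.6 m³/s over 2 intervals.
K = (Q₂/Q₁)^(1/2) = (11.6/15.2)^(1/2) = 0.874.

K ≈ 0.874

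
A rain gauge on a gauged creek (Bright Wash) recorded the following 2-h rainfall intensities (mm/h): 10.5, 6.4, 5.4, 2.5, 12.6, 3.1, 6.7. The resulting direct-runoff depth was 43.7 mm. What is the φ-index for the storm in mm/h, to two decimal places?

Only the 5 blocks with intensity above φ contribute runoff: 10.5, 6.4, 5.4, 12.6, 6.7 mm/h.
Σ(I−φ)·Δt = d  ⇒  (10.5+6.4+5.4+12.6+6.7 − 5φ)·2 = 43.7
φ = (41.60 − 43.7/2) / 5 = 3.95 mm/h.

φ ≈ 3.95 mm/h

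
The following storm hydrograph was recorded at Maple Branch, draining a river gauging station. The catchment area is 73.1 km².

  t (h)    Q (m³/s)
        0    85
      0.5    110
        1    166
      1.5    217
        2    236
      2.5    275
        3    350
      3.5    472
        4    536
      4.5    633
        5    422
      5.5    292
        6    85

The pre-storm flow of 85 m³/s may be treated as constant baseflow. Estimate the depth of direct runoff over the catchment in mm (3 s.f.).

d ≈ 68.3 mm

Direct runoff: 0.0, 25.0, 81.0, 132.0, 151.0, 190.0, 265.0, 387.0, 451.0, 548.0, 337.0, 207.0, 0.0 m³/s; ΣQ_DR = 2774 m³/s.
V = ΣQ_DR · Δt = 2774 × 1800 s = 4.993 × 10^6 m³.
Over A = 73.1 km², depth = V / A = 68.3 mm.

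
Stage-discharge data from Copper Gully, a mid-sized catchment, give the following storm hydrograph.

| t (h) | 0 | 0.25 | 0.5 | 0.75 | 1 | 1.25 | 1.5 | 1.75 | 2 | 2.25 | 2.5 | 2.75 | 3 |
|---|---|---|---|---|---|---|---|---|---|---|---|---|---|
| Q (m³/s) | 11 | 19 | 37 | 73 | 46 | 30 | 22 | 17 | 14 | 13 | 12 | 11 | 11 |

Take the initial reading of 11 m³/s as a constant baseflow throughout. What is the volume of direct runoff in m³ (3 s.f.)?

V ≈ 1.56 × 10^5 m³

Direct-runoff ordinates (Q − Q_b): 0.0, 8.0, 26.0, 62.0, 35.0, 19.0, 11.0, 6.0, 3.0, 2.0, 1.0, 0.0, 0.0 m³/s.
ΣQ_DR = 173.0 m³/s.
With Δt = 0.25 h = 900 s, V = ΣQ_DR · Δt = 173.0 × 900 = 1.56 × 10^5 m³.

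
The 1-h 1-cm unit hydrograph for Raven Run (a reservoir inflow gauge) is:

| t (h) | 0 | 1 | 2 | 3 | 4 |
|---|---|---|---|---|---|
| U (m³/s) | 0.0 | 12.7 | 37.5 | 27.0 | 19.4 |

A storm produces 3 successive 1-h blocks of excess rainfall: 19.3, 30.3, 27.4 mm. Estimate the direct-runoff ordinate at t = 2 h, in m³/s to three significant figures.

Q ≈ 111 m³/s

By discrete convolution, Q_j = Σ (P_i / 10 mm) · U_{j−i}.
At t = 2 h (j=2): Q = (19.3/10)·37.5 + (30.3/10)·12.7 + (27.4/10)·0.0 = 111 m³/s.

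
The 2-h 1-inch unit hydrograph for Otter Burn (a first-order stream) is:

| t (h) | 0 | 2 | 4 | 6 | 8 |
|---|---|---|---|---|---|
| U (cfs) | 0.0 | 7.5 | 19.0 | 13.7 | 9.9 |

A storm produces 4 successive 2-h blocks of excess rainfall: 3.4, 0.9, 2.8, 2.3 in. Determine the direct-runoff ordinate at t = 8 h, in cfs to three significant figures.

Q ≈ 116 cfs

By discrete convolution, Q_j = Σ (P_i / 1 in) · U_{j−i}.
At t = 8 h (j=4): Q = (3.4/1)·9.9 + (0.9/1)·13.7 + (2.8/1)·19.0 + (2.3/1)·7.5 = 116 cfs.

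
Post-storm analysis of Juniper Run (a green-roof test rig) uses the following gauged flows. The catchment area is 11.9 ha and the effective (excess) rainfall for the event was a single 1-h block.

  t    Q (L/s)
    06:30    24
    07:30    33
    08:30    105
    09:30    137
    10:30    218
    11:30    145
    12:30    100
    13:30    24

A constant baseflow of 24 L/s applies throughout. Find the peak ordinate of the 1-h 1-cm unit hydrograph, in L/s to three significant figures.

Direct runoff: 0.0, 9.0, 81.0, 113.0, 194.0, 121.0, 76.0, 0.0 L/s; ΣQ_DR = 594.0 L/s, peak = 194.0 L/s.
Runoff depth d = ΣQ_DR·Δt / A = 594.0 × 3600 / (11.9 ha) = 17.97 mm.
The 1-cm UH is the DRH scaled by (10 mm)/d, so U_p = 194.0 × 10/17.97 = 108 L/s.

U_p ≈ 108 L/s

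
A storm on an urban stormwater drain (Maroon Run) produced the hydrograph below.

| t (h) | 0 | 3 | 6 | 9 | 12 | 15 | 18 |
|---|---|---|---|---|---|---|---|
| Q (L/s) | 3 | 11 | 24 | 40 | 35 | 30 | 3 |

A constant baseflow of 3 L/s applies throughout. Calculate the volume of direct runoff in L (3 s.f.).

Direct-runoff ordinates (Q − Q_b): 0.0, 8.0, 21.0, 37.0, 32.0, 27.0, 0.0 L/s.
ΣQ_DR = 125.0 L/s.
With Δt = 3 h = 10800 s, V = ΣQ_DR · Δt = 125.0 × 10800 = 1.35 × 10^6 L.

V ≈ 1.35 × 10^6 L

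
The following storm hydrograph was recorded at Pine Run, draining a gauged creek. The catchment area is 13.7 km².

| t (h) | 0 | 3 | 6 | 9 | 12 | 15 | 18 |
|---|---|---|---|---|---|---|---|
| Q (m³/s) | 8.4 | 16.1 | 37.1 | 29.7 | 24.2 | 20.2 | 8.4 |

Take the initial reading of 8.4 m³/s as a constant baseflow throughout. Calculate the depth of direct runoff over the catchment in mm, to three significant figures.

d ≈ 67.2 mm

Direct runoff: 0.0, 7.7, 28.7, 21.3, 15.8, 11.8, 0.0 m³/s; ΣQ_DR = 85.30 m³/s.
V = ΣQ_DR · Δt = 85.30 × 10800 s = 9.212 × 10^5 m³.
Over A = 13.7 km², depth = V / A = 67.2 mm.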